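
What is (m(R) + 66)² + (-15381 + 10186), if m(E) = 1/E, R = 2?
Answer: -3091/4 ≈ -772.75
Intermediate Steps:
(m(R) + 66)² + (-15381 + 10186) = (1/2 + 66)² + (-15381 + 10186) = (½ + 66)² - 5195 = (133/2)² - 5195 = 17689/4 - 5195 = -3091/4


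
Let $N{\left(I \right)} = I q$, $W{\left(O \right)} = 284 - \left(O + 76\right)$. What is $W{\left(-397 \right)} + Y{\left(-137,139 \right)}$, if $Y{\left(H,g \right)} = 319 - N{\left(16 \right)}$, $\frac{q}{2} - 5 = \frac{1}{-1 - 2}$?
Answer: $\frac{2324}{3} \approx 774.67$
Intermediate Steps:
$q = \frac{28}{3}$ ($q = 10 + \frac{2}{-1 - 2} = 10 + \frac{2}{-3} = 10 + 2 \left(- \frac{1}{3}\right) = 10 - \frac{2}{3} = \frac{28}{3} \approx 9.3333$)
$W{\left(O \right)} = 208 - O$ ($W{\left(O \right)} = 284 - \left(76 + O\right) = 208 - O$)
$N{\left(I \right)} = \frac{28 I}{3}$ ($N{\left(I \right)} = I \frac{28}{3} = \frac{28 I}{3}$)
$Y{\left(H,g \right)} = \frac{509}{3}$ ($Y{\left(H,g \right)} = 319 - \frac{28}{3} \cdot 16 = 319 - \frac{448}{3} = \frac{509}{3}$)
$W{\left(-397 \right)} + Y{\left(-137,139 \right)} = \left(208 - -397\right) + \frac{509}{3} = \left(208 + 397\right) + \frac{509}{3} = 605 + \frac{509}{3} = \frac{2324}{3}$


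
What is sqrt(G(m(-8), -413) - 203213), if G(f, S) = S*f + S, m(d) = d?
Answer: 3*I*sqrt(22258) ≈ 447.57*I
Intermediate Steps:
G(f, S) = S + S*f
sqrt(G(m(-8), -413) - 203213) = sqrt(-413*(1 - 8) - 203213) = sqrt(-413*(-7) - 203213) = sqrt(2891 - 203213) = sqrt(-200322) = 3*I*sqrt(22258)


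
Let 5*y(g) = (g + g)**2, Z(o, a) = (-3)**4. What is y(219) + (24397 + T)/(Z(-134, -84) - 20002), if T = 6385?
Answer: 3821570414/99605 ≈ 38367.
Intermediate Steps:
Z(o, a) = 81
y(g) = 4*g**2/5 (y(g) = (g + g)**2/5 = (2*g)**2/5 = (4*g**2)/5 = 4*g**2/5)
y(219) + (24397 + T)/(Z(-134, -84) - 20002) = (4/5)*219**2 + (24397 + 6385)/(81 - 20002) = (4/5)*47961 + 30782/(-19921) = 191844/5 + 30782*(-1/19921) = 191844/5 - 30782/19921 = 3821570414/99605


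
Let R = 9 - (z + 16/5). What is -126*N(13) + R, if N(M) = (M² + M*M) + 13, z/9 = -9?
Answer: -220696/5 ≈ -44139.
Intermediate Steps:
z = -81 (z = 9*(-9) = -81)
N(M) = 13 + 2*M² (N(M) = (M² + M²) + 13 = 2*M² + 13 = 13 + 2*M²)
R = 434/5 (R = 9 - (-81 + 16/5) = 9 - 1*(-389/5) = 9 + 389/5 = 434/5 ≈ 86.800)
-126*N(13) + R = -126*(13 + 2*13²) + 434/5 = -126*(13 + 2*169) + 434/5 = -126*(13 + 338) + 434/5 = -126*351 + 434/5 = -44226 + 434/5 = -220696/5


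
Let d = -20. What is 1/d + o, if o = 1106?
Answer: 22119/20 ≈ 1105.9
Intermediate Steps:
1/d + o = 1/(-20) + 1106 = -1/20 + 1106 = 22119/20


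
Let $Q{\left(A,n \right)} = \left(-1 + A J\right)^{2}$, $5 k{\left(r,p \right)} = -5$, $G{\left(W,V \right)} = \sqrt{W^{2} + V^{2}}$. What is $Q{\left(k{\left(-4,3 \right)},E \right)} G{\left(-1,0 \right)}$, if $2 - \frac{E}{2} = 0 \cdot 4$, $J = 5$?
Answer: $36$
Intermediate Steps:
$G{\left(W,V \right)} = \sqrt{V^{2} + W^{2}}$
$k{\left(r,p \right)} = -1$ ($k{\left(r,p \right)} = \frac{1}{5} \left(-5\right) = -1$)
$E = 4$ ($E = 4 - 2 \cdot 0 \cdot 4 = 4 - 0 = 4 + 0 = 4$)
$Q{\left(A,n \right)} = \left(-1 + 5 A\right)^{2}$ ($Q{\left(A,n \right)} = \left(-1 + A 5\right)^{2} = \left(-1 + 5 A\right)^{2}$)
$Q{\left(k{\left(-4,3 \right)},E \right)} G{\left(-1,0 \right)} = \left(-1 + 5 \left(-1\right)\right)^{2} \sqrt{0^{2} + \left(-1\right)^{2}} = \left(-1 - 5\right)^{2} \sqrt{0 + 1} = \left(-6\right)^{2} \sqrt{1} = 36 \cdot 1 = 36$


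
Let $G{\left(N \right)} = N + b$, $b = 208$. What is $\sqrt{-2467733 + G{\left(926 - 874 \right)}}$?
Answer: $i \sqrt{2467473} \approx 1570.8 i$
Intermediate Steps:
$G{\left(N \right)} = 208 + N$ ($G{\left(N \right)} = N + 208 = 208 + N$)
$\sqrt{-2467733 + G{\left(926 - 874 \right)}} = \sqrt{-2467733 + \left(208 + \left(926 - 874\right)\right)} = \sqrt{-2467733 + \left(208 + 52\right)} = \sqrt{-2467733 + 260} = \sqrt{-2467473} = i \sqrt{2467473}$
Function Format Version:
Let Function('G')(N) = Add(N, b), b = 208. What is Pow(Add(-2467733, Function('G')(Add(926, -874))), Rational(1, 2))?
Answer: Mul(I, Pow(2467473, Rational(1, 2))) ≈ Mul(1570.8, I)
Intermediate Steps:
Function('G')(N) = Add(208, N) (Function('G')(N) = Add(N, 208) = Add(208, N))
Pow(Add(-2467733, Function('G')(Add(926, -874))), Rational(1, 2)) = Pow(Add(-2467733, Add(208, Add(926, -874))), Rational(1, 2)) = Pow(Add(-2467733, Add(208, 52)), Rational(1, 2)) = Pow(Add(-2467733, 260), Rational(1, 2)) = Pow(-2467473, Rational(1, 2)) = Mul(I, Pow(2467473, Rational(1, 2)))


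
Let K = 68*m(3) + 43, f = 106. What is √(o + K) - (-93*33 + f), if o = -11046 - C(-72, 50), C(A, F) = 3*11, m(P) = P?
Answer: 2963 + 4*I*√677 ≈ 2963.0 + 104.08*I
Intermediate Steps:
K = 247 (K = 68*3 + 43 = 204 + 43 = 247)
C(A, F) = 33
o = -11079 (o = -11046 - 1*33 = -11046 - 33 = -11079)
√(o + K) - (-93*33 + f) = √(-11079 + 247) - (-93*33 + 106) = √(-10832) - (-3069 + 106) = 4*I*√677 - 1*(-2963) = 4*I*√677 + 2963 = 2963 + 4*I*√677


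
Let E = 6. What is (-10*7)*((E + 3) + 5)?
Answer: -980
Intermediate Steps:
(-10*7)*((E + 3) + 5) = (-10*7)*((6 + 3) + 5) = -70*(9 + 5) = -70*14 = -980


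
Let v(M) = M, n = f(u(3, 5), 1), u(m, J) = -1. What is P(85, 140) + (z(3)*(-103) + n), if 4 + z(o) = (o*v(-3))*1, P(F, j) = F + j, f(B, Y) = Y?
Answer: 1565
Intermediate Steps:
n = 1
z(o) = -4 - 3*o (z(o) = -4 + (o*(-3))*1 = -4 - 3*o*1 = -4 - 3*o)
P(85, 140) + (z(3)*(-103) + n) = (85 + 140) + ((-4 - 3*3)*(-103) + 1) = 225 + ((-4 - 9)*(-103) + 1) = 225 + (-13*(-103) + 1) = 225 + (1339 + 1) = 225 + 1340 = 1565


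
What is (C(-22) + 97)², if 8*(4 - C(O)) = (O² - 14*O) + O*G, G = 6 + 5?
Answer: 16641/16 ≈ 1040.1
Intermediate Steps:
G = 11
C(O) = 4 - O²/8 + 3*O/8 (C(O) = 4 - ((O² - 14*O) + O*11)/8 = 4 - ((O² - 14*O) + 11*O)/8 = 4 - (O² - 3*O)/8 = 4 + (-O²/8 + 3*O/8) = 4 - O²/8 + 3*O/8)
(C(-22) + 97)² = ((4 - ⅛*(-22)² + (3/8)*(-22)) + 97)² = ((4 - ⅛*484 - 33/4) + 97)² = ((4 - 121/2 - 33/4) + 97)² = (-259/4 + 97)² = (129/4)² = 16641/16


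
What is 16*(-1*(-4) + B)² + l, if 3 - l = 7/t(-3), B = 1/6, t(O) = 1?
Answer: 2464/9 ≈ 273.78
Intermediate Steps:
B = ⅙ ≈ 0.16667
l = -4 (l = 3 - 7/1 = 3 - 7 = -4)
16*(-1*(-4) + B)² + l = 16*(-1*(-4) + ⅙)² - 4 = 16*(4 + ⅙)² - 4 = 16*(25/6)² - 4 = 16*(625/36) - 4 = 2500/9 - 4 = 2464/9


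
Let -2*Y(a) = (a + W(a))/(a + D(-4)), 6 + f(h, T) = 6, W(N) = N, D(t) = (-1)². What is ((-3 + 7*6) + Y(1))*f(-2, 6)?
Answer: 0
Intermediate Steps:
D(t) = 1
f(h, T) = 0 (f(h, T) = -6 + 6 = 0)
Y(a) = -a/(1 + a) (Y(a) = -(a + a)/(2*(a + 1)) = -2*a/(2*(1 + a)) = -a/(1 + a))
((-3 + 7*6) + Y(1))*f(-2, 6) = ((-3 + 7*6) - 1*1/(1 + 1))*0 = ((-3 + 42) - 1*1/2)*0 = (39 - 1*1*½)*0 = (39 - ½)*0 = (77/2)*0 = 0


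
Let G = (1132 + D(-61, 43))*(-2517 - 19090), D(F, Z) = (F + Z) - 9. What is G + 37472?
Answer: -23838263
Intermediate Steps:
D(F, Z) = -9 + F + Z
G = -23875735 (G = (1132 + (-9 - 61 + 43))*(-2517 - 19090) = (1132 - 27)*(-21607) = 1105*(-21607) = -23875735)
G + 37472 = -23875735 + 37472 = -23838263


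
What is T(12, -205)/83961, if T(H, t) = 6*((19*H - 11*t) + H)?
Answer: 4990/27987 ≈ 0.17830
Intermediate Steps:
T(H, t) = -66*t + 120*H (T(H, t) = 6*((-11*t + 19*H) + H) = 6*(-11*t + 20*H) = -66*t + 120*H)
T(12, -205)/83961 = (-66*(-205) + 120*12)/83961 = (13530 + 1440)*(1/83961) = 14970*(1/83961) = 4990/27987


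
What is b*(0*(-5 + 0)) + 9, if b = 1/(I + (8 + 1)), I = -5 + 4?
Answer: 9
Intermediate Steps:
I = -1
b = 1/8 (b = 1/(-1 + (8 + 1)) = 1/(-1 + 9) = 1/8 ≈ 0.12500)
b*(0*(-5 + 0)) + 9 = (0*(-5 + 0))/8 + 9 = (0*(-5))/8 + 9 = (1/8)*0 + 9 = 0 + 9 = 9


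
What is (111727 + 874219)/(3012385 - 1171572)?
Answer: 75842/141601 ≈ 0.53560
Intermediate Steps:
(111727 + 874219)/(3012385 - 1171572) = 985946/1840813 = 985946*(1/1840813) = 75842/141601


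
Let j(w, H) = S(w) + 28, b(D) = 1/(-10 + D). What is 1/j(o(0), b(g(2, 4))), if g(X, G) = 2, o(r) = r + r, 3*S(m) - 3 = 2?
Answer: 3/89 ≈ 0.033708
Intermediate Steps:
S(m) = 5/3 (S(m) = 1 + (⅓)*2 = 1 + ⅔ = 5/3)
o(r) = 2*r
j(w, H) = 89/3 (j(w, H) = 5/3 + 28 = 89/3)
1/j(o(0), b(g(2, 4))) = 1/(89/3) = 3/89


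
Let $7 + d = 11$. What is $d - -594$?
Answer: $598$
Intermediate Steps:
$d = 4$ ($d = -7 + 11 = 4$)
$d - -594 = 4 - -594 = 4 + 594 = 598$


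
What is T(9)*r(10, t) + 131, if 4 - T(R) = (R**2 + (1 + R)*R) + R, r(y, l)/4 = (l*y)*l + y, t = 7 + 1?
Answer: -457469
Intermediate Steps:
t = 8
r(y, l) = 4*y + 4*y*l**2 (r(y, l) = 4*((l*y)*l + y) = 4*(y*l**2 + y) = 4*(y + y*l**2) = 4*y + 4*y*l**2)
T(R) = 4 - R - R**2 - R*(1 + R) (T(R) = 4 - ((R**2 + (1 + R)*R) + R) = 4 - ((R**2 + R*(1 + R)) + R) = 4 - (R + R**2 + R*(1 + R)) = 4 + (-R - R**2 - R*(1 + R)) = 4 - R - R**2 - R*(1 + R))
T(9)*r(10, t) + 131 = (4 - 2*9 - 2*9**2)*(4*10*(1 + 8**2)) + 131 = (4 - 18 - 2*81)*(4*10*(1 + 64)) + 131 = (4 - 18 - 162)*(4*10*65) + 131 = -176*2600 + 131 = -457600 + 131 = -457469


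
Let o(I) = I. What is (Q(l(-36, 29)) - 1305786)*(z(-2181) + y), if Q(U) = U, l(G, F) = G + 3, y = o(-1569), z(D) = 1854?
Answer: -372158415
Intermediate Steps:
y = -1569
l(G, F) = 3 + G
(Q(l(-36, 29)) - 1305786)*(z(-2181) + y) = ((3 - 36) - 1305786)*(1854 - 1569) = (-33 - 1305786)*285 = -1305819*285 = -372158415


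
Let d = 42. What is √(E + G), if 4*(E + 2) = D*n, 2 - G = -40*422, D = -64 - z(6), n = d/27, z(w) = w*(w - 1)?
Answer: √151591/3 ≈ 129.78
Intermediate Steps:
z(w) = w*(-1 + w)
n = 14/9 (n = 42/27 = 42*(1/27) = 14/9 ≈ 1.5556)
D = -94 (D = -64 - 6*(-1 + 6) = -64 - 6*5 = -64 - 1*30 = -64 - 30 = -94)
G = 16882 (G = 2 - (-40)*422 = 2 - 1*(-16880) = 2 + 16880 = 16882)
E = -347/9 (E = -2 + (-94*14/9)/4 = -2 + (¼)*(-1316/9) = -2 - 329/9 = -347/9 ≈ -38.556)
√(E + G) = √(-347/9 + 16882) = √(151591/9) = √151591/3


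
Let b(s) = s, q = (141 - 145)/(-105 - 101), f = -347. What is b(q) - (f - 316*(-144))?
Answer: -4651169/103 ≈ -45157.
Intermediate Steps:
q = 2/103 (q = -4/(-206) = -4*(-1/206) = 2/103 ≈ 0.019417)
b(q) - (f - 316*(-144)) = 2/103 - (-347 - 316*(-144)) = 2/103 - (-347 + 45504) = 2/103 - 1*45157 = 2/103 - 45157 = -4651169/103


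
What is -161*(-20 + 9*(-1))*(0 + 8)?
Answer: 37352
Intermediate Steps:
-161*(-20 + 9*(-1))*(0 + 8) = -161*(-20 - 9)*8 = -(-4669)*8 = -161*(-232) = 37352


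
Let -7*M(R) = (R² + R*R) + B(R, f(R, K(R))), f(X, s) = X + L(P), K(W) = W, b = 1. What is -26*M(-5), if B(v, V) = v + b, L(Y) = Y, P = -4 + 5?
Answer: 1196/7 ≈ 170.86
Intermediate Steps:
P = 1
f(X, s) = 1 + X (f(X, s) = X + 1 = 1 + X)
B(v, V) = 1 + v (B(v, V) = v + 1 = 1 + v)
M(R) = -⅐ - 2*R²/7 - R/7 (M(R) = -((R² + R*R) + (1 + R))/7 = -((R² + R²) + (1 + R))/7 = -(2*R² + (1 + R))/7 = -(1 + R + 2*R²)/7 = -⅐ - 2*R²/7 - R/7)
-26*M(-5) = -26*(-⅐ - 2/7*(-5)² - ⅐*(-5)) = -26*(-⅐ - 2/7*25 + 5/7) = -26*(-⅐ - 50/7 + 5/7) = -26*(-46/7) = 1196/7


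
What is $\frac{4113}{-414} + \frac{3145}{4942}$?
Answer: $- \frac{528456}{56833} \approx -9.2984$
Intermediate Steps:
$\frac{4113}{-414} + \frac{3145}{4942} = 4113 \left(- \frac{1}{414}\right) + 3145 \cdot \frac{1}{4942} = - \frac{457}{46} + \frac{3145}{4942} = - \frac{528456}{56833}$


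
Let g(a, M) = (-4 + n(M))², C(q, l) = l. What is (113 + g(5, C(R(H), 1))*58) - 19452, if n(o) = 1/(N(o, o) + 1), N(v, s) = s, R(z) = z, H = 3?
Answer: -37257/2 ≈ -18629.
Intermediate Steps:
n(o) = 1/(1 + o) (n(o) = 1/(o + 1) = 1/(1 + o))
g(a, M) = (-4 + 1/(1 + M))²
(113 + g(5, C(R(H), 1))*58) - 19452 = (113 + ((3 + 4*1)²/(1 + 1)²)*58) - 19452 = (113 + ((3 + 4)²/2²)*58) - 19452 = (113 + ((¼)*7²)*58) - 19452 = (113 + ((¼)*49)*58) - 19452 = (113 + (49/4)*58) - 19452 = (113 + 1421/2) - 19452 = 1647/2 - 19452 = -37257/2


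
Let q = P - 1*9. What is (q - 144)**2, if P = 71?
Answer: 6724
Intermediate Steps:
q = 62 (q = 71 - 1*9 = 71 - 9 = 62)
(q - 144)**2 = (62 - 144)**2 = (-82)**2 = 6724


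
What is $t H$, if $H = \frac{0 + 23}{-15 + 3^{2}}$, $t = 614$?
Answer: $- \frac{7061}{3} \approx -2353.7$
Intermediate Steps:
$H = - \frac{23}{6}$ ($H = \frac{23}{-15 + 9} = \frac{23}{-6} = 23 \left(- \frac{1}{6}\right) = - \frac{23}{6} \approx -3.8333$)
$t H = 614 \left(- \frac{23}{6}\right) = - \frac{7061}{3}$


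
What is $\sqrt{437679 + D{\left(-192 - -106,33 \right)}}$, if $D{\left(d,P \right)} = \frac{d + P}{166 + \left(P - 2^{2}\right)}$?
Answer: $\frac{2 \sqrt{4160683410}}{195} \approx 661.57$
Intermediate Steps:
$D{\left(d,P \right)} = \frac{P + d}{162 + P}$ ($D{\left(d,P \right)} = \frac{P + d}{166 + \left(P - 4\right)} = \frac{P + d}{166 + \left(-4 + P\right)} = \frac{P + d}{162 + P}$)
$\sqrt{437679 + D{\left(-192 - -106,33 \right)}} = \sqrt{437679 + \frac{33 - 86}{162 + 33}} = \sqrt{437679 + \frac{33 + \left(-192 + 106\right)}{195}} = \sqrt{437679 + \frac{33 - 86}{195}} = \sqrt{437679 + \frac{1}{195} \left(-53\right)} = \sqrt{437679 - \frac{53}{195}} = \sqrt{\frac{85347352}{195}} = \frac{2 \sqrt{4160683410}}{195}$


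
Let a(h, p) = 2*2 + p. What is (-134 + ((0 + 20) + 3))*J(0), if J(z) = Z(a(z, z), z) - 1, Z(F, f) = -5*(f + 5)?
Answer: 2886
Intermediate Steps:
a(h, p) = 4 + p
Z(F, f) = -25 - 5*f (Z(F, f) = -5*(5 + f) = -25 - 5*f)
J(z) = -26 - 5*z (J(z) = (-25 - 5*z) - 1 = -26 - 5*z)
(-134 + ((0 + 20) + 3))*J(0) = (-134 + ((0 + 20) + 3))*(-26 - 5*0) = (-134 + (20 + 3))*(-26 + 0) = (-134 + 23)*(-26) = -111*(-26) = 2886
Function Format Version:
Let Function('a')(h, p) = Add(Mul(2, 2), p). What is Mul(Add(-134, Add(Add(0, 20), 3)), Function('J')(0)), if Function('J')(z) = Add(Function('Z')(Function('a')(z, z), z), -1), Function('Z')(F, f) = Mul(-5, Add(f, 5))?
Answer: 2886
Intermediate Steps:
Function('a')(h, p) = Add(4, p)
Function('Z')(F, f) = Add(-25, Mul(-5, f)) (Function('Z')(F, f) = Mul(-5, Add(5, f)) = Add(-25, Mul(-5, f)))
Function('J')(z) = Add(-26, Mul(-5, z)) (Function('J')(z) = Add(Add(-25, Mul(-5, z)), -1) = Add(-26, Mul(-5, z)))
Mul(Add(-134, Add(Add(0, 20), 3)), Function('J')(0)) = Mul(Add(-134, Add(Add(0, 20), 3)), Add(-26, Mul(-5, 0))) = Mul(Add(-134, Add(20, 3)), Add(-26, 0)) = Mul(Add(-134, 23), -26) = Mul(-111, -26) = 2886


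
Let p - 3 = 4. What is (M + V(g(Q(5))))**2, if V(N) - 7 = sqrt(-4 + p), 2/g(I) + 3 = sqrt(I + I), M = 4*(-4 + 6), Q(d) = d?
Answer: (15 + sqrt(3))**2 ≈ 279.96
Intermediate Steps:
p = 7 (p = 3 + 4 = 7)
M = 8 (M = 4*2 = 8)
g(I) = 2/(-3 + sqrt(2)*sqrt(I)) (g(I) = 2/(-3 + sqrt(I + I)) = 2/(-3 + sqrt(2*I)) = 2/(-3 + sqrt(2)*sqrt(I)))
V(N) = 7 + sqrt(3) (V(N) = 7 + sqrt(-4 + 7) = 7 + sqrt(3))
(M + V(g(Q(5))))**2 = (8 + (7 + sqrt(3)))**2 = (15 + sqrt(3))**2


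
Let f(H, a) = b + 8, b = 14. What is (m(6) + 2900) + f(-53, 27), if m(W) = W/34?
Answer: 49677/17 ≈ 2922.2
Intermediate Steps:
f(H, a) = 22 (f(H, a) = 14 + 8 = 22)
m(W) = W/34 (m(W) = W*(1/34) = W/34)
(m(6) + 2900) + f(-53, 27) = ((1/34)*6 + 2900) + 22 = (3/17 + 2900) + 22 = 49303/17 + 22 = 49677/17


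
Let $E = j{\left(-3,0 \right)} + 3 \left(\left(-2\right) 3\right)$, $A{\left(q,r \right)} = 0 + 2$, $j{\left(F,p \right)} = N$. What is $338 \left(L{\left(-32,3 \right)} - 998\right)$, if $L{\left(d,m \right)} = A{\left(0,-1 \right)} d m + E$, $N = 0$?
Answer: $-408304$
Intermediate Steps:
$j{\left(F,p \right)} = 0$
$A{\left(q,r \right)} = 2$
$E = -18$ ($E = 0 + 3 \left(\left(-2\right) 3\right) = 0 + 3 \left(-6\right) = 0 - 18 = -18$)
$L{\left(d,m \right)} = -18 + 2 d m$ ($L{\left(d,m \right)} = 2 d m - 18 = -18 + 2 d m$)
$338 \left(L{\left(-32,3 \right)} - 998\right) = 338 \left(\left(-18 + 2 \left(-32\right) 3\right) - 998\right) = 338 \left(\left(-18 - 192\right) - 998\right) = 338 \left(-210 - 998\right) = 338 \left(-1208\right) = -408304$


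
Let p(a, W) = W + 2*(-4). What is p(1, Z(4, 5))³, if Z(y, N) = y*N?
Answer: 1728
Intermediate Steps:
Z(y, N) = N*y
p(a, W) = -8 + W (p(a, W) = W - 8 = -8 + W)
p(1, Z(4, 5))³ = (-8 + 5*4)³ = (-8 + 20)³ = 12³ = 1728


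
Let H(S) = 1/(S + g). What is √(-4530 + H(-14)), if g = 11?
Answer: I*√40773/3 ≈ 67.308*I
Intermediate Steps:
H(S) = 1/(11 + S) (H(S) = 1/(S + 11) = 1/(11 + S))
√(-4530 + H(-14)) = √(-4530 + 1/(11 - 14)) = √(-4530 + 1/(-3)) = √(-4530 - ⅓) = √(-13591/3) = I*√40773/3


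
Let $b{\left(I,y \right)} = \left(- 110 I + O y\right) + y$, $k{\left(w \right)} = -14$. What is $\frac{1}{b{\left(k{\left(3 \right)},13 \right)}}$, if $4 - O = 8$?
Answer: $\frac{1}{1501} \approx 0.00066622$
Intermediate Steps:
$O = -4$ ($O = 4 - 8 = -4$)
$b{\left(I,y \right)} = - 110 I - 3 y$ ($b{\left(I,y \right)} = \left(- 110 I - 4 y\right) + y = - 110 I - 3 y$)
$\frac{1}{b{\left(k{\left(3 \right)},13 \right)}} = \frac{1}{\left(-110\right) \left(-14\right) - 39} = \frac{1}{1540 - 39} = \frac{1}{1501}$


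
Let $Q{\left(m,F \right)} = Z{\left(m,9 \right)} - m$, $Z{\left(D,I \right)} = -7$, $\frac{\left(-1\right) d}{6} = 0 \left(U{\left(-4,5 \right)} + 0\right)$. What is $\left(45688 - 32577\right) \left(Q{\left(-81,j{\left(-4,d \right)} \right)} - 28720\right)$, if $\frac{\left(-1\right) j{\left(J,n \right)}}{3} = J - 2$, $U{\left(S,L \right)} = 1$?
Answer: $-375577706$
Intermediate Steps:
$d = 0$ ($d = - 6 \cdot 0 \left(1 + 0\right) = - 6 \cdot 0 \cdot 1 = \left(-6\right) 0 = 0$)
$j{\left(J,n \right)} = 6 - 3 J$ ($j{\left(J,n \right)} = - 3 \left(J - 2\right) = - 3 \left(-2 + J\right) = 6 - 3 J$)
$Q{\left(m,F \right)} = -7 - m$
$\left(45688 - 32577\right) \left(Q{\left(-81,j{\left(-4,d \right)} \right)} - 28720\right) = \left(45688 - 32577\right) \left(\left(-7 - -81\right) - 28720\right) = 13111 \left(\left(-7 + 81\right) - 28720\right) = 13111 \left(74 - 28720\right) = 13111 \left(-28646\right) = -375577706$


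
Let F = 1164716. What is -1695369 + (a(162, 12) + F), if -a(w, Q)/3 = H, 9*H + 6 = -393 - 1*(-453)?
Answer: -530671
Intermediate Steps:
H = 6 (H = -2/3 + (-393 - 1*(-453))/9 = -2/3 + (-393 + 453)/9 = -2/3 + (1/9)*60 = -2/3 + 20/3 = 6)
a(w, Q) = -18 (a(w, Q) = -3*6 = -18)
-1695369 + (a(162, 12) + F) = -1695369 + (-18 + 1164716) = -1695369 + 1164698 = -530671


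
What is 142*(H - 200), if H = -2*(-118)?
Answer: 5112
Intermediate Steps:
H = 236
142*(H - 200) = 142*(236 - 200) = 142*36 = 5112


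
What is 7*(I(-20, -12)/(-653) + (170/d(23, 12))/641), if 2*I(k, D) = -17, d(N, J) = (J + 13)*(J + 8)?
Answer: 992341/10464325 ≈ 0.094831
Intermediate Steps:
d(N, J) = (8 + J)*(13 + J) (d(N, J) = (13 + J)*(8 + J) = (8 + J)*(13 + J))
I(k, D) = -17/2 (I(k, D) = (½)*(-17) = -17/2)
7*(I(-20, -12)/(-653) + (170/d(23, 12))/641) = 7*(-17/2/(-653) + (170/(104 + 12² + 21*12))/641) = 7*(-17/2*(-1/653) + (170/(104 + 144 + 252))*(1/641)) = 7*(17/1306 + (170/500)*(1/641)) = 7*(17/1306 + (170*(1/500))*(1/641)) = 7*(17/1306 + (17/50)*(1/641)) = 7*(17/1306 + 17/32050) = 7*(141763/10464325) = 992341/10464325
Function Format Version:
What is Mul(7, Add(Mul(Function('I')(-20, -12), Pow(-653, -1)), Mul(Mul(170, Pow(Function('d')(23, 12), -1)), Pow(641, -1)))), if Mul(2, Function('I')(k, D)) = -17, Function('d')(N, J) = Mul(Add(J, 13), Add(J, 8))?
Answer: Rational(992341, 10464325) ≈ 0.094831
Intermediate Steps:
Function('d')(N, J) = Mul(Add(8, J), Add(13, J)) (Function('d')(N, J) = Mul(Add(13, J), Add(8, J)) = Mul(Add(8, J), Add(13, J)))
Function('I')(k, D) = Rational(-17, 2) (Function('I')(k, D) = Mul(Rational(1, 2), -17) = Rational(-17, 2))
Mul(7, Add(Mul(Function('I')(-20, -12), Pow(-653, -1)), Mul(Mul(170, Pow(Function('d')(23, 12), -1)), Pow(641, -1)))) = Mul(7, Add(Mul(Rational(-17, 2), Pow(-653, -1)), Mul(Mul(170, Pow(Add(104, Pow(12, 2), Mul(21, 12)), -1)), Pow(641, -1)))) = Mul(7, Add(Mul(Rational(-17, 2), Rational(-1, 653)), Mul(Mul(170, Pow(Add(104, 144, 252), -1)), Rational(1, 641)))) = Mul(7, Add(Rational(17, 1306), Mul(Mul(170, Pow(500, -1)), Rational(1, 641)))) = Mul(7, Add(Rational(17, 1306), Mul(Mul(170, Rational(1, 500)), Rational(1, 641)))) = Mul(7, Add(Rational(17, 1306), Mul(Rational(17, 50), Rational(1, 641)))) = Mul(7, Add(Rational(17, 1306), Rational(17, 32050))) = Mul(7, Rational(141763, 10464325)) = Rational(992341, 10464325)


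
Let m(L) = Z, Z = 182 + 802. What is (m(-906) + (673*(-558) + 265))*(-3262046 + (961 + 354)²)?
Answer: 573711907985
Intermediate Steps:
Z = 984
m(L) = 984
(m(-906) + (673*(-558) + 265))*(-3262046 + (961 + 354)²) = (984 + (673*(-558) + 265))*(-3262046 + (961 + 354)²) = (984 + (-375534 + 265))*(-3262046 + 1315²) = (984 - 375269)*(-3262046 + 1729225) = -374285*(-1532821) = 573711907985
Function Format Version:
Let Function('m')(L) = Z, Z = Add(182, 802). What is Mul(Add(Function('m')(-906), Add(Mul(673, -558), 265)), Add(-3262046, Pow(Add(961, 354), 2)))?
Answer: 573711907985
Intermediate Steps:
Z = 984
Function('m')(L) = 984
Mul(Add(Function('m')(-906), Add(Mul(673, -558), 265)), Add(-3262046, Pow(Add(961, 354), 2))) = Mul(Add(984, Add(Mul(673, -558), 265)), Add(-3262046, Pow(Add(961, 354), 2))) = Mul(Add(984, Add(-375534, 265)), Add(-3262046, Pow(1315, 2))) = Mul(Add(984, -375269), Add(-3262046, 1729225)) = Mul(-374285, -1532821) = 573711907985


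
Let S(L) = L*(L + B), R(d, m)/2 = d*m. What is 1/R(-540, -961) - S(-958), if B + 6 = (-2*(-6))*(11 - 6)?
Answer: -898837292159/1037880 ≈ -8.6603e+5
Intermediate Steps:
R(d, m) = 2*d*m (R(d, m) = 2*(d*m) = 2*d*m)
B = 54 (B = -6 + (-2*(-6))*(11 - 6) = -6 + 12*5 = -6 + 60 = 54)
S(L) = L*(54 + L) (S(L) = L*(L + 54) = L*(54 + L))
1/R(-540, -961) - S(-958) = 1/(2*(-540)*(-961)) - (-958)*(54 - 958) = 1/1037880 - (-958)*(-904) = 1/1037880 - 1*866032 = 1/1037880 - 866032 = -898837292159/1037880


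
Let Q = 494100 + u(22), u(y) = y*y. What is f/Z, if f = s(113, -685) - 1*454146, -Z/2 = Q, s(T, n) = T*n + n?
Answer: 133059/247292 ≈ 0.53806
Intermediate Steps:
u(y) = y**2
s(T, n) = n + T*n
Q = 494584 (Q = 494100 + 22**2 = 494100 + 484 = 494584)
Z = -989168 (Z = -2*494584 = -989168)
f = -532236 (f = -685*(1 + 113) - 1*454146 = -685*114 - 454146 = -78090 - 454146 = -532236)
f/Z = -532236/(-989168) = -532236*(-1/989168) = 133059/247292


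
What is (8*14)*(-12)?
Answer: -1344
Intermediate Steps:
(8*14)*(-12) = 112*(-12) = -1344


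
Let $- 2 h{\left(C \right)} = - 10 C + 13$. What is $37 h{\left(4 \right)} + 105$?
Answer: $\frac{1209}{2} \approx 604.5$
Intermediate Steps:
$h{\left(C \right)} = - \frac{13}{2} + 5 C$ ($h{\left(C \right)} = - \frac{- 10 C + 13}{2} = - \frac{13 - 10 C}{2} = - \frac{13}{2} + 5 C$)
$37 h{\left(4 \right)} + 105 = 37 \left(- \frac{13}{2} + 5 \cdot 4\right) + 105 = 37 \left(- \frac{13}{2} + 20\right) + 105 = 37 \cdot \frac{27}{2} + 105 = \frac{999}{2} + 105 = \frac{1209}{2}$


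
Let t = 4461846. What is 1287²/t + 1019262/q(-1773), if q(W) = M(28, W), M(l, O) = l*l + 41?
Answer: 505461842453/409002550 ≈ 1235.8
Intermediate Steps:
M(l, O) = 41 + l² (M(l, O) = l² + 41 = 41 + l²)
q(W) = 825 (q(W) = 41 + 28² = 41 + 784 = 825)
1287²/t + 1019262/q(-1773) = 1287²/4461846 + 1019262/825 = 1656369*(1/4461846) + 1019262*(1/825) = 552123/1487282 + 339754/275 = 505461842453/409002550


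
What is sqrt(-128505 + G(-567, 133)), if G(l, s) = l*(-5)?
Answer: I*sqrt(125670) ≈ 354.5*I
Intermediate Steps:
G(l, s) = -5*l
sqrt(-128505 + G(-567, 133)) = sqrt(-128505 - 5*(-567)) = sqrt(-128505 + 2835) = sqrt(-125670) = I*sqrt(125670)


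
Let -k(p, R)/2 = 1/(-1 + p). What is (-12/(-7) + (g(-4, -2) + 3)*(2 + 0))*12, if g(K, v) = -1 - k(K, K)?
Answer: 2064/35 ≈ 58.971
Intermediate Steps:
k(p, R) = -2/(-1 + p)
g(K, v) = -1 + 2/(-1 + K) (g(K, v) = -1 - (-2)/(-1 + K) = -1 + 2/(-1 + K))
(-12/(-7) + (g(-4, -2) + 3)*(2 + 0))*12 = (-12/(-7) + ((3 - 1*(-4))/(-1 - 4) + 3)*(2 + 0))*12 = (-12*(-1/7) + ((3 + 4)/(-5) + 3)*2)*12 = (12/7 + (-1/5*7 + 3)*2)*12 = (12/7 + (-7/5 + 3)*2)*12 = (12/7 + (8/5)*2)*12 = (12/7 + 16/5)*12 = (172/35)*12 = 2064/35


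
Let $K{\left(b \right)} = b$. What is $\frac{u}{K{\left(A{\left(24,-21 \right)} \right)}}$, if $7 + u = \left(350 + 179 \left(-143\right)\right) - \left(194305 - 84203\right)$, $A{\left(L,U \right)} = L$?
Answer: $- \frac{33839}{6} \approx -5639.8$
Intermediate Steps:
$u = -135356$ ($u = -7 + \left(\left(350 + 179 \left(-143\right)\right) - \left(194305 - 84203\right)\right) = -7 + \left(\left(350 - 25597\right) - \left(194305 - 84203\right)\right) = -7 - 135349 = -135356$)
$\frac{u}{K{\left(A{\left(24,-21 \right)} \right)}} = - \frac{135356}{24} = \left(-135356\right) \frac{1}{24} = - \frac{33839}{6}$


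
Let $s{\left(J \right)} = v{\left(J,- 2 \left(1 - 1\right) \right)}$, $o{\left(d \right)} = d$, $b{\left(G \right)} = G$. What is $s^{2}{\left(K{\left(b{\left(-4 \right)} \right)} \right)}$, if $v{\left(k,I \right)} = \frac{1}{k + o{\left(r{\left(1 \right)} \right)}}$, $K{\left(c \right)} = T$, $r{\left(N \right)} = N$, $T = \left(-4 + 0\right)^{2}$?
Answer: $\frac{1}{289} \approx 0.0034602$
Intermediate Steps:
$T = 16$ ($T = \left(-4\right)^{2} = 16$)
$K{\left(c \right)} = 16$
$v{\left(k,I \right)} = \frac{1}{1 + k}$ ($v{\left(k,I \right)} = \frac{1}{k + 1} = \frac{1}{1 + k}$)
$s{\left(J \right)} = \frac{1}{1 + J}$
$s^{2}{\left(K{\left(b{\left(-4 \right)} \right)} \right)} = \left(\frac{1}{1 + 16}\right)^{2} = \left(\frac{1}{17}\right)^{2} = \frac{1}{289}$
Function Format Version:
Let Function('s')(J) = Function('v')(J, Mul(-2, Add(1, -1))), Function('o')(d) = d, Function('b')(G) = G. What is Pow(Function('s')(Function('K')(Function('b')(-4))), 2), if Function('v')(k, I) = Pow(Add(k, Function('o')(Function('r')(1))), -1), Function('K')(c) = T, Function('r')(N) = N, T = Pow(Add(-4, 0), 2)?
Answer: Rational(1, 289) ≈ 0.0034602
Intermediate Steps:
T = 16 (T = Pow(-4, 2) = 16)
Function('K')(c) = 16
Function('v')(k, I) = Pow(Add(1, k), -1) (Function('v')(k, I) = Pow(Add(k, 1), -1) = Pow(Add(1, k), -1))
Function('s')(J) = Pow(Add(1, J), -1)
Pow(Function('s')(Function('K')(Function('b')(-4))), 2) = Pow(Pow(Add(1, 16), -1), 2) = Pow(Pow(17, -1), 2) = Pow(Rational(1, 17), 2) = Rational(1, 289)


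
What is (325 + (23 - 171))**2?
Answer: 31329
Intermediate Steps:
(325 + (23 - 171))**2 = (325 - 148)**2 = 177**2 = 31329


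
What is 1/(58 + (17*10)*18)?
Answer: 1/3118 ≈ 0.00032072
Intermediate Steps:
1/(58 + (17*10)*18) = 1/(58 + 170*18) = 1/(58 + 3060) = 1/3118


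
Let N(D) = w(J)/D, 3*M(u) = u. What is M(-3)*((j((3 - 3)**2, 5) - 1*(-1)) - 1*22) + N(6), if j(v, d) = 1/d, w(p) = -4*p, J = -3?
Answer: 114/5 ≈ 22.800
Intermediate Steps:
M(u) = u/3
N(D) = 12/D (N(D) = (-4*(-3))/D = 12/D)
M(-3)*((j((3 - 3)**2, 5) - 1*(-1)) - 1*22) + N(6) = ((1/3)*(-3))*((1/5 - 1*(-1)) - 1*22) + 12/6 = -((1/5 + 1) - 22) + 12*(1/6) = -(6/5 - 22) + 2 = -1*(-104/5) + 2 = 104/5 + 2 = 114/5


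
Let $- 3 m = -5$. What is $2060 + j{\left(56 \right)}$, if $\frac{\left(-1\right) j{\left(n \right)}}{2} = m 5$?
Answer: $\frac{6130}{3} \approx 2043.3$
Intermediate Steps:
$m = \frac{5}{3}$ ($m = \left(- \frac{1}{3}\right) \left(-5\right) = \frac{5}{3} \approx 1.6667$)
$j{\left(n \right)} = - \frac{50}{3}$ ($j{\left(n \right)} = - 2 \cdot \frac{5}{3} \cdot 5 = \left(-2\right) \frac{25}{3} = - \frac{50}{3}$)
$2060 + j{\left(56 \right)} = 2060 - \frac{50}{3} = \frac{6130}{3}$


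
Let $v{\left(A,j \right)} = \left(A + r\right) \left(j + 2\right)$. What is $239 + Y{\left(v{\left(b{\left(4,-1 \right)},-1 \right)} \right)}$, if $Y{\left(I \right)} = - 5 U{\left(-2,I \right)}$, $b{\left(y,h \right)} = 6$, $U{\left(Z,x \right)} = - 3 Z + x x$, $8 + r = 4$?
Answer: $189$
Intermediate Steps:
$r = -4$ ($r = -8 + 4 = -4$)
$U{\left(Z,x \right)} = x^{2} - 3 Z$ ($U{\left(Z,x \right)} = - 3 Z + x^{2} = x^{2} - 3 Z$)
$v{\left(A,j \right)} = \left(-4 + A\right) \left(2 + j\right)$ ($v{\left(A,j \right)} = \left(A - 4\right) \left(j + 2\right) = \left(-4 + A\right) \left(2 + j\right)$)
$Y{\left(I \right)} = -30 - 5 I^{2}$ ($Y{\left(I \right)} = - 5 \left(I^{2} - -6\right) = - 5 \left(I^{2} + 6\right) = - 5 \left(6 + I^{2}\right) = -30 - 5 I^{2}$)
$239 + Y{\left(v{\left(b{\left(4,-1 \right)},-1 \right)} \right)} = 239 - \left(30 + 5 \left(-8 - -4 + 2 \cdot 6 + 6 \left(-1\right)\right)^{2}\right) = 239 - \left(30 + 5 \left(-8 + 4 + 12 - 6\right)^{2}\right) = 239 - \left(30 + 5 \cdot 2^{2}\right) = 239 - 50 = 189$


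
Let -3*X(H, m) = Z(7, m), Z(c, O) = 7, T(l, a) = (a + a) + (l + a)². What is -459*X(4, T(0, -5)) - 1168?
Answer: -97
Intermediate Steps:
T(l, a) = (a + l)² + 2*a (T(l, a) = 2*a + (a + l)² = (a + l)² + 2*a)
X(H, m) = -7/3 (X(H, m) = -⅓*7 = -7/3)
-459*X(4, T(0, -5)) - 1168 = -459*(-7/3) - 1168 = 1071 - 1168 = -97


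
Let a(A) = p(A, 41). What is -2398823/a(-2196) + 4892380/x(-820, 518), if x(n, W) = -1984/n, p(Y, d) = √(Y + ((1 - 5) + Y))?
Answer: 250734475/124 + 342689*I*√1099/314 ≈ 2.0221e+6 + 36180.0*I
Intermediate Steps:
p(Y, d) = √(-4 + 2*Y) (p(Y, d) = √(Y + (-4 + Y)) = √(-4 + 2*Y))
a(A) = √(-4 + 2*A)
-2398823/a(-2196) + 4892380/x(-820, 518) = -2398823/√(-4 + 2*(-2196)) + 4892380/((-1984/(-820))) = -2398823/√(-4 - 4392) + 4892380/((-1984*(-1/820))) = -2398823*(-I*√1099/2198) + 4892380/(496/205) = -2398823*(-I*√1099/2198) + 4892380*(205/496) = -(-342689)*I*√1099/314 + 250734475/124 = 342689*I*√1099/314 + 250734475/124 = 250734475/124 + 342689*I*√1099/314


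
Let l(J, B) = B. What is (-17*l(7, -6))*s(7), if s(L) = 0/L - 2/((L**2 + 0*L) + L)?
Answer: -51/14 ≈ -3.6429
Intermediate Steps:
s(L) = -2/(L + L**2) (s(L) = 0 - 2/((L**2 + 0) + L) = 0 - 2/(L**2 + L) = 0 - 2/(L + L**2) = -2/(L + L**2))
(-17*l(7, -6))*s(7) = (-17*(-6))*(-2/(7*(1 + 7))) = 102*(-2*1/7/8) = 102*(-2*1/7*1/8) = 102*(-1/28) = -51/14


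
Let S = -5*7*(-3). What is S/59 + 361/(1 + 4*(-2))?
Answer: -20564/413 ≈ -49.792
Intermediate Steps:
S = 105 (S = -35*(-3) = 105)
S/59 + 361/(1 + 4*(-2)) = 105/59 + 361/(1 + 4*(-2)) = 105*(1/59) + 361/(1 - 8) = 105/59 + 361/(-7) = 105/59 + 361*(-⅐) = 105/59 - 361/7 = -20564/413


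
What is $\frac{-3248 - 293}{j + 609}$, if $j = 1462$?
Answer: $- \frac{3541}{2071} \approx -1.7098$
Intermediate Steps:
$\frac{-3248 - 293}{j + 609} = \frac{-3248 - 293}{1462 + 609} = - \frac{3541}{2071}$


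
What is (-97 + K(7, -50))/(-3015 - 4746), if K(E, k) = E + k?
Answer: 140/7761 ≈ 0.018039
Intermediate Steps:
(-97 + K(7, -50))/(-3015 - 4746) = (-97 + (7 - 50))/(-3015 - 4746) = (-97 - 43)/(-7761) = -140*(-1/7761) = 140/7761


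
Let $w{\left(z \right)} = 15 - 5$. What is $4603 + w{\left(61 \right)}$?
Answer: $4613$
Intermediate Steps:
$w{\left(z \right)} = 10$
$4603 + w{\left(61 \right)} = 4603 + 10 = 4613$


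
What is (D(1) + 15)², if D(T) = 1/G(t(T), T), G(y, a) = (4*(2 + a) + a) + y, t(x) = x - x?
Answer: 38416/169 ≈ 227.31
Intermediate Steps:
t(x) = 0
G(y, a) = 8 + y + 5*a (G(y, a) = ((8 + 4*a) + a) + y = (8 + 5*a) + y = 8 + y + 5*a)
D(T) = 1/(8 + 5*T) (D(T) = 1/(8 + 0 + 5*T) = 1/(8 + 5*T))
(D(1) + 15)² = (1/(8 + 5*1) + 15)² = (1/(8 + 5) + 15)² = (1/13 + 15)² = (196/13)² = 38416/169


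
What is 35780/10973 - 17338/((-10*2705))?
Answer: 579049437/148409825 ≈ 3.9017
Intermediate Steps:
35780/10973 - 17338/((-10*2705)) = 35780*(1/10973) - 17338/(-27050) = 35780/10973 - 17338*(-1/27050) = 35780/10973 + 8669/13525 = 579049437/148409825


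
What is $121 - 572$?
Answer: $-451$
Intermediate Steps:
$121 - 572 = -451$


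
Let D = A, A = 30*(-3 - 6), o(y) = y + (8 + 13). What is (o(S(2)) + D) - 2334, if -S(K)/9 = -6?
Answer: -2529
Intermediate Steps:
S(K) = 54 (S(K) = -9*(-6) = 54)
o(y) = 21 + y (o(y) = y + 21 = 21 + y)
A = -270 (A = 30*(-9) = -270)
D = -270
(o(S(2)) + D) - 2334 = ((21 + 54) - 270) - 2334 = (75 - 270) - 2334 = -195 - 2334 = -2529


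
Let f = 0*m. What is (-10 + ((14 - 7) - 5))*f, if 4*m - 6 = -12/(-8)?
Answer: 0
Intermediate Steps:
m = 15/8 (m = 3/2 + (-12/(-8))/4 = 3/2 + (-12*(-⅛))/4 = 3/2 + (¼)*(3/2) = 3/2 + 3/8 = 15/8 ≈ 1.8750)
f = 0 (f = 0*(15/8) = 0)
(-10 + ((14 - 7) - 5))*f = (-10 + ((14 - 7) - 5))*0 = (-10 + (7 - 5))*0 = (-10 + 2)*0 = -8*0 = 0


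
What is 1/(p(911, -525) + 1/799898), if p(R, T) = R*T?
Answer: -799898/382571215949 ≈ -2.0908e-6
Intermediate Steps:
1/(p(911, -525) + 1/799898) = 1/(911*(-525) + 1/799898) = 1/(-478275 + 1/799898) = 1/(-382571215949/799898) = -799898/382571215949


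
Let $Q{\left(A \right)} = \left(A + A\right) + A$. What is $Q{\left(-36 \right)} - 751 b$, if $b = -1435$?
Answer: $1077577$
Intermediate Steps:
$Q{\left(A \right)} = 3 A$ ($Q{\left(A \right)} = 2 A + A = 3 A$)
$Q{\left(-36 \right)} - 751 b = 3 \left(-36\right) - -1077685 = -108 + 1077685 = 1077577$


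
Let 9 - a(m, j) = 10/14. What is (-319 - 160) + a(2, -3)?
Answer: -3295/7 ≈ -470.71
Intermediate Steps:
a(m, j) = 58/7 (a(m, j) = 9 - 10/14 = 9 - 1*5/7 = 9 - 5/7 = 58/7)
(-319 - 160) + a(2, -3) = (-319 - 160) + 58/7 = -479 + 58/7 = -3295/7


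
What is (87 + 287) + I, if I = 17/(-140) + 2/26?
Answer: 680599/1820 ≈ 373.96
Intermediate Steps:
I = -81/1820 (I = 17*(-1/140) + 2*(1/26) = -17/140 + 1/13 = -81/1820 ≈ -0.044505)
(87 + 287) + I = (87 + 287) - 81/1820 = 374 - 81/1820 = 680599/1820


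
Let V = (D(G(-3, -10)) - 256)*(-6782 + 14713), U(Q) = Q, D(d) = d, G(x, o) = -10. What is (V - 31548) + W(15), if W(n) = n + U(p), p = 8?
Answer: -2141171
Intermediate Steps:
W(n) = 8 + n (W(n) = n + 8 = 8 + n)
V = -2109646 (V = (-10 - 256)*(-6782 + 14713) = -266*7931 = -2109646)
(V - 31548) + W(15) = (-2109646 - 31548) + (8 + 15) = -2141194 + 23 = -2141171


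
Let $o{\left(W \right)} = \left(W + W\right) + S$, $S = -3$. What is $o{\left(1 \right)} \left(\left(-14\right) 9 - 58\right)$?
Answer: $184$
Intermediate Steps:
$o{\left(W \right)} = -3 + 2 W$ ($o{\left(W \right)} = \left(W + W\right) - 3 = 2 W - 3 = -3 + 2 W$)
$o{\left(1 \right)} \left(\left(-14\right) 9 - 58\right) = \left(-3 + 2 \cdot 1\right) \left(\left(-14\right) 9 - 58\right) = \left(-3 + 2\right) \left(-126 - 58\right) = \left(-1\right) \left(-184\right) = 184$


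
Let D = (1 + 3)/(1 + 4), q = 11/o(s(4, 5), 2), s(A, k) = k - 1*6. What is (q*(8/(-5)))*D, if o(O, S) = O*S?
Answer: 176/25 ≈ 7.0400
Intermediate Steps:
s(A, k) = -6 + k (s(A, k) = k - 6 = -6 + k)
q = -11/2 (q = 11/(((-6 + 5)*2)) = 11/((-1*2)) = 11/(-2) = 11*(-½) = -11/2 ≈ -5.5000)
D = ⅘ (D = 4/5 = 4*(⅕) = ⅘ ≈ 0.80000)
(q*(8/(-5)))*D = -44/(-5)*(⅘) = -44*(-1)/5*(⅘) = -11/2*(-8/5)*(⅘) = (44/5)*(⅘) = 176/25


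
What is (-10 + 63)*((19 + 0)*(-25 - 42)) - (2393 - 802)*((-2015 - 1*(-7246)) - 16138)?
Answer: 17285568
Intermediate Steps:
(-10 + 63)*((19 + 0)*(-25 - 42)) - (2393 - 802)*((-2015 - 1*(-7246)) - 16138) = 53*(19*(-67)) - 1591*((-2015 + 7246) - 16138) = 53*(-1273) - 1591*(5231 - 16138) = -67469 - 1591*(-10907) = -67469 - 1*(-17353037) = -67469 + 17353037 = 17285568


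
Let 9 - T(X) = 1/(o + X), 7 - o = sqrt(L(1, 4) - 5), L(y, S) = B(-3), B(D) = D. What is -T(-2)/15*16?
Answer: -4672/495 + 32*I*sqrt(2)/495 ≈ -9.4384 + 0.091424*I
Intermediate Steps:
L(y, S) = -3
o = 7 - 2*I*sqrt(2) (o = 7 - sqrt(-3 - 5) = 7 - sqrt(-8) = 7 - 2*I*sqrt(2) ≈ 7.0 - 2.8284*I)
T(X) = 9 - 1/(7 + X - 2*I*sqrt(2)) (T(X) = 9 - 1/((7 - 2*I*sqrt(2)) + X) = 9 - 1/(7 + X - 2*I*sqrt(2)))
-T(-2)/15*16 = -((62 + 9*(-2) - 18*I*sqrt(2))/(7 - 2 - 2*I*sqrt(2)))/15*16 = -((62 - 18 - 18*I*sqrt(2))/(5 - 2*I*sqrt(2)))*(1/15)*16 = -((44 - 18*I*sqrt(2))/(5 - 2*I*sqrt(2)))*(1/15)*16 = -(44 - 18*I*sqrt(2))/(15*(5 - 2*I*sqrt(2)))*16 = -16*(44 - 18*I*sqrt(2))/(15*(5 - 2*I*sqrt(2)))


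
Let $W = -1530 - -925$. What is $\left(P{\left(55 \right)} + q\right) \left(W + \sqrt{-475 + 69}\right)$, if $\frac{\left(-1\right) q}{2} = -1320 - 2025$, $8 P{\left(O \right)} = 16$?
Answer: $-4048660 + 6692 i \sqrt{406} \approx -4.0487 \cdot 10^{6} + 1.3484 \cdot 10^{5} i$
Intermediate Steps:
$P{\left(O \right)} = 2$ ($P{\left(O \right)} = \frac{1}{8} \cdot 16 = 2$)
$q = 6690$ ($q = - 2 \left(-1320 - 2025\right) = \left(-2\right) \left(-3345\right) = 6690$)
$W = -605$ ($W = -1530 + 925 = -605$)
$\left(P{\left(55 \right)} + q\right) \left(W + \sqrt{-475 + 69}\right) = \left(2 + 6690\right) \left(-605 + \sqrt{-475 + 69}\right) = 6692 \left(-605 + \sqrt{-406}\right) = 6692 \left(-605 + i \sqrt{406}\right) = -4048660 + 6692 i \sqrt{406}$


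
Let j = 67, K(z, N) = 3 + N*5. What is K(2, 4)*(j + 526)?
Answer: 13639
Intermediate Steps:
K(z, N) = 3 + 5*N
K(2, 4)*(j + 526) = (3 + 5*4)*(67 + 526) = (3 + 20)*593 = 23*593 = 13639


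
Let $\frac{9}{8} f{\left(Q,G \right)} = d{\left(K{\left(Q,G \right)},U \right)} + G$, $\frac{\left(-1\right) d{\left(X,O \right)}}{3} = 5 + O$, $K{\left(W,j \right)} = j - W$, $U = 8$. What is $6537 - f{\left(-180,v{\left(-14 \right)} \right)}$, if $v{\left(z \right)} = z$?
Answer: $\frac{59257}{9} \approx 6584.1$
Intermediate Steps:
$d{\left(X,O \right)} = -15 - 3 O$ ($d{\left(X,O \right)} = - 3 \left(5 + O\right) = -15 - 3 O$)
$f{\left(Q,G \right)} = - \frac{104}{3} + \frac{8 G}{9}$ ($f{\left(Q,G \right)} = \frac{8 \left(\left(-15 - 24\right) + G\right)}{9} = \frac{8 \left(-39 + G\right)}{9} = - \frac{104}{3} + \frac{8 G}{9}$)
$6537 - f{\left(-180,v{\left(-14 \right)} \right)} = 6537 - \left(- \frac{104}{3} + \frac{8}{9} \left(-14\right)\right) = 6537 - \left(- \frac{104}{3} - \frac{112}{9}\right) = 6537 - - \frac{424}{9} = 6537 + \frac{424}{9} = \frac{59257}{9}$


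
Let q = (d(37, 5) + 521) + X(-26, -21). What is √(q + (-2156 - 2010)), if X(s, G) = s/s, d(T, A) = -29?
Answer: I*√3673 ≈ 60.605*I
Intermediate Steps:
X(s, G) = 1
q = 493 (q = (-29 + 521) + 1 = 492 + 1 = 493)
√(q + (-2156 - 2010)) = √(493 + (-2156 - 2010)) = √(493 - 4166) = √(-3673) = I*√3673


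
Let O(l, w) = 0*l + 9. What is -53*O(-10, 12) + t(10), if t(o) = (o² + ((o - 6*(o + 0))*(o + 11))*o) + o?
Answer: -10867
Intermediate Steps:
O(l, w) = 9 (O(l, w) = 0 + 9 = 9)
t(o) = o + o² - 5*o²*(11 + o) (t(o) = (o² + ((o - 6*o)*(11 + o))*o) + o = (o² + ((-5*o)*(11 + o))*o) + o = (o² + (-5*o*(11 + o))*o) + o = (o² - 5*o²*(11 + o)) + o = o + o² - 5*o²*(11 + o))
-53*O(-10, 12) + t(10) = -53*9 + 10*(1 - 54*10 - 5*10²) = -477 + 10*(1 - 540 - 5*100) = -477 + 10*(1 - 540 - 500) = -477 + 10*(-1039) = -477 - 10390 = -10867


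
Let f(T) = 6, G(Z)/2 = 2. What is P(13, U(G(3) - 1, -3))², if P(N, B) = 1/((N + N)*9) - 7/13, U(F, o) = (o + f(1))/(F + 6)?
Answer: 15625/54756 ≈ 0.28536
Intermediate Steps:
G(Z) = 4 (G(Z) = 2*2 = 4)
U(F, o) = (6 + o)/(6 + F) (U(F, o) = (o + 6)/(F + 6) = (6 + o)/(6 + F))
P(N, B) = -7/13 + 1/(18*N) (P(N, B) = (⅑)/(2*N) - 7*1/13 = (1/(2*N))*(⅑) - 7/13 = 1/(18*N) - 7/13 = -7/13 + 1/(18*N))
P(13, U(G(3) - 1, -3))² = ((1/234)*(13 - 126*13)/13)² = ((1/234)*(1/13)*(13 - 1638))² = ((1/234)*(1/13)*(-1625))² = (-125/234)² = 15625/54756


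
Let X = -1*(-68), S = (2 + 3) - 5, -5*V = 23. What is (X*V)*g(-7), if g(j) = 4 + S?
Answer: -6256/5 ≈ -1251.2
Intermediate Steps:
V = -23/5 (V = -⅕*23 = -23/5 ≈ -4.6000)
S = 0 (S = 5 - 5 = 0)
X = 68
g(j) = 4 (g(j) = 4 + 0 = 4)
(X*V)*g(-7) = (68*(-23/5))*4 = -1564/5*4 = -6256/5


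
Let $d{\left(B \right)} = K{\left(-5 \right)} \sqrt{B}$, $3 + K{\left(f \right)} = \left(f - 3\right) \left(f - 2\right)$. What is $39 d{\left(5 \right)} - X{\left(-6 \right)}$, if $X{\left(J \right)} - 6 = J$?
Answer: $2067 \sqrt{5} \approx 4622.0$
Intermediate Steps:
$X{\left(J \right)} = 6 + J$
$K{\left(f \right)} = -3 + \left(-3 + f\right) \left(-2 + f\right)$ ($K{\left(f \right)} = -3 + \left(f - 3\right) \left(f - 2\right) = -3 + \left(-3 + f\right) \left(-2 + f\right)$)
$d{\left(B \right)} = 53 \sqrt{B}$ ($d{\left(B \right)} = \left(3 + \left(-5\right)^{2} - -25\right) \sqrt{B} = \left(3 + 25 + 25\right) \sqrt{B} = 53 \sqrt{B}$)
$39 d{\left(5 \right)} - X{\left(-6 \right)} = 39 \cdot 53 \sqrt{5} - \left(6 - 6\right) = 2067 \sqrt{5} - 0 = 2067 \sqrt{5} + 0 = 2067 \sqrt{5}$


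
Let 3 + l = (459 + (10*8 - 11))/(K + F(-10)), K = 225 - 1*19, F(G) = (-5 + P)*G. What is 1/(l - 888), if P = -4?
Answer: -37/32901 ≈ -0.0011246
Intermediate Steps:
F(G) = -9*G (F(G) = (-5 - 4)*G = -9*G)
K = 206 (K = 225 - 19 = 206)
l = -45/37 (l = -3 + (459 + (10*8 - 11))/(206 - 9*(-10)) = -3 + (459 + (80 - 11))/(206 + 90) = -3 + (459 + 69)/296 = -3 + 528*(1/296) = -3 + 66/37 = -45/37 ≈ -1.2162)
1/(l - 888) = 1/(-45/37 - 888) = 1/(-32901/37) = -37/32901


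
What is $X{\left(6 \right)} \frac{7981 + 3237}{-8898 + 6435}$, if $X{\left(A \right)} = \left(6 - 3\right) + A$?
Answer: $- \frac{33654}{821} \approx -40.991$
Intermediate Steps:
$X{\left(A \right)} = 3 + A$
$X{\left(6 \right)} \frac{7981 + 3237}{-8898 + 6435} = \left(3 + 6\right) \frac{7981 + 3237}{-8898 + 6435} = 9 \frac{11218}{-2463} = 9 \cdot 11218 \left(- \frac{1}{2463}\right) = 9 \left(- \frac{11218}{2463}\right) = - \frac{33654}{821}$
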